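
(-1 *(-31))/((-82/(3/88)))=-93/7216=-0.01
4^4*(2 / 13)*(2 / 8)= 128 / 13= 9.85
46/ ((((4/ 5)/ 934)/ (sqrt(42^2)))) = 2255610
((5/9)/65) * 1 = 1/117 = 0.01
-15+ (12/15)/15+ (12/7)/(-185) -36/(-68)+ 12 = -801298/330225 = -2.43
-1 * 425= -425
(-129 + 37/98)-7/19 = -240181/1862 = -128.99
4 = 4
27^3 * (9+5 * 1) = 275562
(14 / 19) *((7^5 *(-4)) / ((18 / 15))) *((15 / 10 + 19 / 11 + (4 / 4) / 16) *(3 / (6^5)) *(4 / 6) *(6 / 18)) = -113531285 / 9751104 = -11.64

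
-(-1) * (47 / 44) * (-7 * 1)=-329 / 44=-7.48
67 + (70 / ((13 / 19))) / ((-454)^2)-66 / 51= 1496516523 / 22775818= 65.71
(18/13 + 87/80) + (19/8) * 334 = 827551/1040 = 795.72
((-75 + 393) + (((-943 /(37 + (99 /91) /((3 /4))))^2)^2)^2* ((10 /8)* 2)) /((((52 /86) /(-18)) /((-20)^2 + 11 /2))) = -4614519700718082154157306028930223077316269537 /1168301363360859102665834544052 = -3949768309302890.29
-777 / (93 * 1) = -8.35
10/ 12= 5/ 6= 0.83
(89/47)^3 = 6.79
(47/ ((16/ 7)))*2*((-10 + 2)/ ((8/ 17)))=-5593/ 8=-699.12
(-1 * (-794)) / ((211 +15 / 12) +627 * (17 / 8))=6352 / 12357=0.51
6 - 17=-11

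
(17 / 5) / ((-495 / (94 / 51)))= -94 / 7425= -0.01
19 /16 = 1.19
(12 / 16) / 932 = 3 / 3728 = 0.00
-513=-513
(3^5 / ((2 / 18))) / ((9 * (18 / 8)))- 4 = 104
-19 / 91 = -0.21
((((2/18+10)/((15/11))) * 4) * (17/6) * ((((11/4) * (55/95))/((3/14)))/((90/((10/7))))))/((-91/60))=-90508/13851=-6.53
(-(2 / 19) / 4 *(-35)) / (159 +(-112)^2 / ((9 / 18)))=35 / 959386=0.00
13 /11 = 1.18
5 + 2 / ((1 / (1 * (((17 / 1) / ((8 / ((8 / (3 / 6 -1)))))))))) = -63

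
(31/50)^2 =961/2500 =0.38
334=334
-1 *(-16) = 16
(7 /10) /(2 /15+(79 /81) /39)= 22113 /5002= 4.42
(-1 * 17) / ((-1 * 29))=17 / 29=0.59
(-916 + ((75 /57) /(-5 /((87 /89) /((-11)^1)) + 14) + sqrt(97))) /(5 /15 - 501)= 319165431 /174452794 - 3 * sqrt(97) /1502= 1.81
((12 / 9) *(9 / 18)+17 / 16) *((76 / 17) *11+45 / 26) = 88.03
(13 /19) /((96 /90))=195 /304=0.64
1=1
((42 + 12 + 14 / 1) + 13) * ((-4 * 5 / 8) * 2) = -405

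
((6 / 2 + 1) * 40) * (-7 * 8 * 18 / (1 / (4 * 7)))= -4515840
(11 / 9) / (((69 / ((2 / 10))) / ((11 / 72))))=121 / 223560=0.00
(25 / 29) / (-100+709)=25 / 17661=0.00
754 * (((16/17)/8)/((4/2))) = 754/17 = 44.35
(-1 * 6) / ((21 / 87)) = -174 / 7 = -24.86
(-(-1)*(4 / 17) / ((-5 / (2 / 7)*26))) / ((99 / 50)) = -40 / 153153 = -0.00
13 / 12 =1.08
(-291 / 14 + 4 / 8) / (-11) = 1.84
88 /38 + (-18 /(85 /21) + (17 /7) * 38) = 1019196 /11305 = 90.15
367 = 367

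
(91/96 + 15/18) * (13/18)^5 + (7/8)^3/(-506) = 889027091/2549657088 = 0.35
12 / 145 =0.08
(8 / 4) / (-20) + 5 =49 / 10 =4.90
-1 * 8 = -8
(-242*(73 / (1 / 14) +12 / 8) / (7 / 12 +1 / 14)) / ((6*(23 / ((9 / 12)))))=-20559 / 10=-2055.90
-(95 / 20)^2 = -361 / 16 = -22.56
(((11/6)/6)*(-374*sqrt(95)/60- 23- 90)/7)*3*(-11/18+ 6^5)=-176918.35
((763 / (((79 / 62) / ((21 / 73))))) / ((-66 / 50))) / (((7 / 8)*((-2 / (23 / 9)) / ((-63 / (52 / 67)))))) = -12757245550 / 824681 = -15469.31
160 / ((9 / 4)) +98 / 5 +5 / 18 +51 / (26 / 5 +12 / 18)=394741 / 3960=99.68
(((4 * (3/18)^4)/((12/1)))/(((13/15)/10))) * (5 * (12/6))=125/4212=0.03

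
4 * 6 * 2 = 48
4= 4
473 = 473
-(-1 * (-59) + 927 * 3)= -2840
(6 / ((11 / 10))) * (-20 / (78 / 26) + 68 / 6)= 25.45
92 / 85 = 1.08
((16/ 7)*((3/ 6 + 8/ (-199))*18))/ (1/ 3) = 79056/ 1393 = 56.75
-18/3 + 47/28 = -121/28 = -4.32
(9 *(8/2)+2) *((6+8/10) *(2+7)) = 11628/5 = 2325.60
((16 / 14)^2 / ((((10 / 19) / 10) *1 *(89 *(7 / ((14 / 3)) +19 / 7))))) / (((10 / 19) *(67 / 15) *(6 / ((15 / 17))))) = 173280 / 41866223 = 0.00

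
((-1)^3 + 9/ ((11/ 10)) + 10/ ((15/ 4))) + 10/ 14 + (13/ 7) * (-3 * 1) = 1153/ 231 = 4.99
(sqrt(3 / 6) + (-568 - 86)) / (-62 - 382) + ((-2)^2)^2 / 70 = 4407 / 2590 - sqrt(2) / 888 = 1.70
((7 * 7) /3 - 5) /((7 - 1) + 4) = 17 /15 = 1.13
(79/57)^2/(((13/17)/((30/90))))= 106097/126711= 0.84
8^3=512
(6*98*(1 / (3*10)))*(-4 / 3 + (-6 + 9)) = 98 / 3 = 32.67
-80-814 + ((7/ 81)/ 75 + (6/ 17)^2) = -1569352727/ 1755675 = -893.87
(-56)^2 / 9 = 3136 / 9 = 348.44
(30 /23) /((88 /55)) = 75 /92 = 0.82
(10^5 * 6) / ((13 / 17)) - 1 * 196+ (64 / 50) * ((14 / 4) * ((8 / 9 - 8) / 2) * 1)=2294380108 / 2925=784403.46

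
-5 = -5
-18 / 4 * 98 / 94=-441 / 94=-4.69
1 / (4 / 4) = 1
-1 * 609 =-609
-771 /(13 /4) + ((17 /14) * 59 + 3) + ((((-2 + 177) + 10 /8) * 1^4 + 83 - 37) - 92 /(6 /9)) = -28515 /364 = -78.34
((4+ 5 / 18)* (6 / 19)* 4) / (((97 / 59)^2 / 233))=249810484 / 536313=465.79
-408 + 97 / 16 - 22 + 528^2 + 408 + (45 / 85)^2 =1289024817 / 4624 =278768.34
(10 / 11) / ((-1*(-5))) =2 / 11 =0.18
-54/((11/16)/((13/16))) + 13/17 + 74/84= -488303/7854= -62.17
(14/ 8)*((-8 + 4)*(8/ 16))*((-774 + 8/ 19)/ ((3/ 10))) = 514430/ 57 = 9025.09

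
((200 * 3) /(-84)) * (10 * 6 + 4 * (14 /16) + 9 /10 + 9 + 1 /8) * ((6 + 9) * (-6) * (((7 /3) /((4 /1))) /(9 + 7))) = 220575 /128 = 1723.24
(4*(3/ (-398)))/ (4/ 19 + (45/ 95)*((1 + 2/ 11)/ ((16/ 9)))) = -20064/ 349643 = -0.06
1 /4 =0.25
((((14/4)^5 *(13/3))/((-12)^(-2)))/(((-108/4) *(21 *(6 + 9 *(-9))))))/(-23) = -31213/93150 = -0.34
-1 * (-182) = 182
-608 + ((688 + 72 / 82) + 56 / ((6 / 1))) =11096 / 123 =90.21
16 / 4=4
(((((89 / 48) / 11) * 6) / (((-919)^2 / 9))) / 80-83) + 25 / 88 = -491804760719 / 5945709440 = -82.72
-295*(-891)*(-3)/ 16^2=-788535/ 256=-3080.21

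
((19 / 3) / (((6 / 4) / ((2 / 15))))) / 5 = 76 / 675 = 0.11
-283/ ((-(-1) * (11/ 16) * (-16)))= 283/ 11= 25.73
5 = 5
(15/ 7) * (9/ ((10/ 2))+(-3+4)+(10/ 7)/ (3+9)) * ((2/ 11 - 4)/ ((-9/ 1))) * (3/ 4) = 613/ 308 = 1.99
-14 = -14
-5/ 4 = -1.25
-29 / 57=-0.51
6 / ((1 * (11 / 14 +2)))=2.15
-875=-875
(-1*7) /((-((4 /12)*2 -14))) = -0.52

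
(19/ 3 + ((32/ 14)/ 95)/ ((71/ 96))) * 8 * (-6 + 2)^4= 1846667264/ 141645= 13037.29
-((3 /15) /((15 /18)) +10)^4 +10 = -10985.12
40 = 40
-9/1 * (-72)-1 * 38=610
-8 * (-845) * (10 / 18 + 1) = 94640 / 9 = 10515.56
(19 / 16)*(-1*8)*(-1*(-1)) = -19 / 2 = -9.50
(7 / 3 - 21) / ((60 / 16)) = -224 / 45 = -4.98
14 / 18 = 7 / 9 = 0.78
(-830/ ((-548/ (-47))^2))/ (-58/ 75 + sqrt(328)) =-5156634375 * sqrt(82)/ 138262664336-1993898625/ 138262664336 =-0.35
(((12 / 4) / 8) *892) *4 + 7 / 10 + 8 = 13467 / 10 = 1346.70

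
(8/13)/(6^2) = 2/117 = 0.02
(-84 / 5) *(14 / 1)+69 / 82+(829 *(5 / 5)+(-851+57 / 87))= -3040313 / 11890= -255.70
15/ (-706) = -15/ 706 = -0.02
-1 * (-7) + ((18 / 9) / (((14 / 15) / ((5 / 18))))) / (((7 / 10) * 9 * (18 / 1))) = 166823 / 23814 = 7.01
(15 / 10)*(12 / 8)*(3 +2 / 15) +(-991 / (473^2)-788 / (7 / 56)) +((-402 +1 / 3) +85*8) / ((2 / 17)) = -52770347503 / 13423740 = -3931.12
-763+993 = 230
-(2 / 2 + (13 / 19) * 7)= -110 / 19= -5.79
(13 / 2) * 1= 13 / 2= 6.50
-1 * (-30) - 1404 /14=-492 /7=-70.29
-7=-7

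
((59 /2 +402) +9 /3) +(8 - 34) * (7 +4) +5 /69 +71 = 30301 /138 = 219.57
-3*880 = -2640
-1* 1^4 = -1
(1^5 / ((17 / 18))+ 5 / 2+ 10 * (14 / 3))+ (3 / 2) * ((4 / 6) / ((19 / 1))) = 97439 / 1938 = 50.28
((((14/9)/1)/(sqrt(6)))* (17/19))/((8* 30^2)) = 119* sqrt(6)/3693600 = 0.00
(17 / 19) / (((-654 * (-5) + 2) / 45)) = 0.01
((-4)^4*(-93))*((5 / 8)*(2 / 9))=-9920 / 3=-3306.67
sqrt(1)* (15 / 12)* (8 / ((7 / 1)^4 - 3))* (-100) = -500 / 1199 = -0.42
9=9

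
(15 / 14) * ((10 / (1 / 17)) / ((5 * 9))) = 85 / 21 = 4.05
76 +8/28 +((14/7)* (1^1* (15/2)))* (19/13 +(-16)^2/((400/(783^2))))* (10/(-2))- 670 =-2678036755/91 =-29428975.33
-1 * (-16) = 16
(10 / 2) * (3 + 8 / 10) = 19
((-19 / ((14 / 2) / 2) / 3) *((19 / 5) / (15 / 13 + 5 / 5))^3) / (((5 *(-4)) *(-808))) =-286315237 / 465601920000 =-0.00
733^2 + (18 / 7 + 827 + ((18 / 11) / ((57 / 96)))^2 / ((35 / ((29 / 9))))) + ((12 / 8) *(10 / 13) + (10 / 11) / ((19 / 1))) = 10695066361153 / 19874855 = 538120.47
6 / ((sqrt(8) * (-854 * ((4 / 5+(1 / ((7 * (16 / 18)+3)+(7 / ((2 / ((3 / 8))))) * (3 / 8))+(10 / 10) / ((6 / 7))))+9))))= -503595 * sqrt(2) / 3173804746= -0.00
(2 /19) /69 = 0.00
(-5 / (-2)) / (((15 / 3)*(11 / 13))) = 13 / 22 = 0.59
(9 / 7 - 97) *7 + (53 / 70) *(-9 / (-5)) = -234023 / 350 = -668.64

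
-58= -58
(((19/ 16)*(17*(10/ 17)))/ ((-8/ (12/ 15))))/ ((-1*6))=19/ 96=0.20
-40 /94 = -20 /47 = -0.43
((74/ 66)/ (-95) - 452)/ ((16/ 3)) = -84.75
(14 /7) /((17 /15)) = 30 /17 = 1.76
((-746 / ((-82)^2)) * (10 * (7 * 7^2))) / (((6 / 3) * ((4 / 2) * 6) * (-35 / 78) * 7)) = 33943 / 6724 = 5.05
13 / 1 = 13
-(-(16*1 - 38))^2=-484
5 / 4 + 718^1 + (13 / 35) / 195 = 1510429 / 2100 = 719.25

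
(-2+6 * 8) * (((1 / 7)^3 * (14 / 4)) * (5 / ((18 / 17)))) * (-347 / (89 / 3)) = -678385 / 26166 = -25.93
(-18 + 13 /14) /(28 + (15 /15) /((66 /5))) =-7887 /12971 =-0.61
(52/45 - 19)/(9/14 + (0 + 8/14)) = -11242/765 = -14.70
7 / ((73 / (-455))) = -3185 / 73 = -43.63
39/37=1.05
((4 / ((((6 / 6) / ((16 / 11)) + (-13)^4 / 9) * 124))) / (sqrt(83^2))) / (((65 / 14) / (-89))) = -179424 / 76443508375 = -0.00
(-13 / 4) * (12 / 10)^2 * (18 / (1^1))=-2106 / 25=-84.24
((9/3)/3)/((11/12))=12/11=1.09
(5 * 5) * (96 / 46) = 1200 / 23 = 52.17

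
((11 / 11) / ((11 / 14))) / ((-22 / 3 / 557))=-11697 / 121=-96.67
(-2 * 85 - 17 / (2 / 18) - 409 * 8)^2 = 12924025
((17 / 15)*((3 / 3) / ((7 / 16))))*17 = 4624 / 105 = 44.04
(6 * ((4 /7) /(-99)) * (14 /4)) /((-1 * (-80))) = -1 /660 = -0.00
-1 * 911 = -911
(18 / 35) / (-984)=-3 / 5740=-0.00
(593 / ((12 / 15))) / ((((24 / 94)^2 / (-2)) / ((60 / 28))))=-32748425 / 672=-48732.78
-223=-223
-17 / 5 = -3.40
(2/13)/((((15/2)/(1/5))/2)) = 8/975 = 0.01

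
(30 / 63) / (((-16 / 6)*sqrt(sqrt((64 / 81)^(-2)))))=-10 / 63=-0.16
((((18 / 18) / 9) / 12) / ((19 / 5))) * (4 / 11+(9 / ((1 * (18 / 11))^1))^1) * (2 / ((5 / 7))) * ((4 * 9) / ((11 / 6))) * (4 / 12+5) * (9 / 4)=21672 / 2299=9.43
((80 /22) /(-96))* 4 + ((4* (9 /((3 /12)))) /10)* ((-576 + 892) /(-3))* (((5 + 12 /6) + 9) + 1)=-4254649 /165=-25785.75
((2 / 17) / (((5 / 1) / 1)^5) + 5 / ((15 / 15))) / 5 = 265627 / 265625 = 1.00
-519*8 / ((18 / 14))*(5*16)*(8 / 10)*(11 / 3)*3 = -6820352 / 3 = -2273450.67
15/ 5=3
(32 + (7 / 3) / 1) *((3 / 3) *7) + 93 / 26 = 19025 / 78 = 243.91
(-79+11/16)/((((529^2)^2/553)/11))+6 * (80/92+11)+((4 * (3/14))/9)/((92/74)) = 1875922468217141/26312491054416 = 71.29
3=3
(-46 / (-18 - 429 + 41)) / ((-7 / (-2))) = 46 / 1421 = 0.03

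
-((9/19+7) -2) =-104/19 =-5.47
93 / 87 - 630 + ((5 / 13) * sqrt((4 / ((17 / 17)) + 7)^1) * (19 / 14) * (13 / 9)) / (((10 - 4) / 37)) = -18239 / 29 + 3515 * sqrt(11) / 756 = -613.51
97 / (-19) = -5.11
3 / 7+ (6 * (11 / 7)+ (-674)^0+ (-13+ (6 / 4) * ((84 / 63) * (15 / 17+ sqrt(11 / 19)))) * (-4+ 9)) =-5393 / 119+ 10 * sqrt(209) / 19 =-37.71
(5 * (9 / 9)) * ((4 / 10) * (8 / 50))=8 / 25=0.32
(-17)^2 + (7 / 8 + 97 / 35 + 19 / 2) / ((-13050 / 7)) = 16761591 / 58000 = 288.99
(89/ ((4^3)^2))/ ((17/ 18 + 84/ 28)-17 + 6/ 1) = -801/ 260096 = -0.00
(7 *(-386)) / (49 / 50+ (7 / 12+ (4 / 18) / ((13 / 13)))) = -2431800 / 1607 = -1513.25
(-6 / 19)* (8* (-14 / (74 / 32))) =10752 / 703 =15.29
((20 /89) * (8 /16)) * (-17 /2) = -85 /89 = -0.96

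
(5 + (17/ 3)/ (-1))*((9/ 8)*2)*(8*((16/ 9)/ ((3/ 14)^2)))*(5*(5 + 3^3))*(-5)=10035200/ 27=371674.07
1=1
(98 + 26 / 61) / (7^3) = 6004 / 20923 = 0.29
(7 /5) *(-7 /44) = -49 /220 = -0.22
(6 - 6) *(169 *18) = 0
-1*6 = -6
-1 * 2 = -2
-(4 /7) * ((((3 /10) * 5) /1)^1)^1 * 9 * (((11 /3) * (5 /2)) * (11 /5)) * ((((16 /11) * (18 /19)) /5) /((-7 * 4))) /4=1782 /4655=0.38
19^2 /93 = 361 /93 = 3.88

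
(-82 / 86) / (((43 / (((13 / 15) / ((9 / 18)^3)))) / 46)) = -7.07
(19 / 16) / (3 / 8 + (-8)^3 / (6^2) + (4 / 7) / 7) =-8379 / 97130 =-0.09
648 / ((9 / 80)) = 5760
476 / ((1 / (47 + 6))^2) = 1337084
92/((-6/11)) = -506/3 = -168.67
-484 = -484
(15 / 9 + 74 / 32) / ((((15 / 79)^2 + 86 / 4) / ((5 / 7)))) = 5960155 / 45160584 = 0.13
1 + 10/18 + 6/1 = 68/9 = 7.56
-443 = -443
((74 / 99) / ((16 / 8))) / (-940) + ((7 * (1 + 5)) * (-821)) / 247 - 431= -13115792479 / 22985820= -570.60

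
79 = 79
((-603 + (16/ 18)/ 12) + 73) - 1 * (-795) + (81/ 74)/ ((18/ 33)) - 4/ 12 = 1065923/ 3996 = 266.75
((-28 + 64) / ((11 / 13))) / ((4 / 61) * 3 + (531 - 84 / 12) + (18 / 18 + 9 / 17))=80886 / 999493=0.08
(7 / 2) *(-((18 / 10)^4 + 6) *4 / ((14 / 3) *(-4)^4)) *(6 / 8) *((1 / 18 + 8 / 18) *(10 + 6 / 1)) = -92799 / 80000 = -1.16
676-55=621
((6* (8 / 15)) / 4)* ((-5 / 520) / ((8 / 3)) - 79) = -65731 / 1040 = -63.20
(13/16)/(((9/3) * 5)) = 0.05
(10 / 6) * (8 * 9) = 120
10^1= 10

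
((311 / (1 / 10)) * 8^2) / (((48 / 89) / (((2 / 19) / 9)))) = 2214320 / 513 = 4316.41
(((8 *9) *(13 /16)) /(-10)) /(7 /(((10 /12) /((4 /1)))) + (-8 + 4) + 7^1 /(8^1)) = -234 /1219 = -0.19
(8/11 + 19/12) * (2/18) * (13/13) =305/1188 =0.26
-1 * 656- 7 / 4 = -657.75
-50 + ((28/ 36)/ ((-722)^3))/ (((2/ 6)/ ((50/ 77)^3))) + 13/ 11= -449364330846964/ 9204855938817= -48.82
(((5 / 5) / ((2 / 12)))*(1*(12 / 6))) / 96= 1 / 8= 0.12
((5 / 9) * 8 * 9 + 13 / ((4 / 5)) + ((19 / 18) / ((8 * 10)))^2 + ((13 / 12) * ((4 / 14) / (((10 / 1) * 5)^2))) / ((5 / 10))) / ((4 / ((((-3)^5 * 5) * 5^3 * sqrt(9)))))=-183709377279 / 28672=-6407274.60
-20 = -20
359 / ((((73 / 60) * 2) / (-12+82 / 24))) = -184885 / 146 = -1266.34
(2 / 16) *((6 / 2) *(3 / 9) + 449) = 225 / 4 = 56.25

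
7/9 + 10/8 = 73/36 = 2.03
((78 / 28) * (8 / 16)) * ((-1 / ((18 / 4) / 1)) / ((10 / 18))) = -39 / 70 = -0.56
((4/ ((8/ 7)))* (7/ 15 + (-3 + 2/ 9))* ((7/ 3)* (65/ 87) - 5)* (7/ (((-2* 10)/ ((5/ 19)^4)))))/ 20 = -1353625/ 612248058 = -0.00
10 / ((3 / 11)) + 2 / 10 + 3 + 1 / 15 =39.93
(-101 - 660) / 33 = -761 / 33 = -23.06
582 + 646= 1228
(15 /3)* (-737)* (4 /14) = -7370 /7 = -1052.86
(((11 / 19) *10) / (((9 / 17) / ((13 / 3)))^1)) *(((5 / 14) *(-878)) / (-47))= 53360450 / 168777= 316.16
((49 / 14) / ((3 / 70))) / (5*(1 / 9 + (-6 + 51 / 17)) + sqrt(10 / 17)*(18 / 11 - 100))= 19654635 / 91352314 - 7873173*sqrt(170) / 91352314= -0.91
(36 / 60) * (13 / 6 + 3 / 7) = 109 / 70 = 1.56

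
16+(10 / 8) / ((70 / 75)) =971 / 56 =17.34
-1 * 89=-89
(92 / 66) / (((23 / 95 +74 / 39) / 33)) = 170430 / 7927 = 21.50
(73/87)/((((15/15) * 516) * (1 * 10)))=73/448920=0.00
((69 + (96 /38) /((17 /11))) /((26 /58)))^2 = 2590301025 /104329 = 24828.20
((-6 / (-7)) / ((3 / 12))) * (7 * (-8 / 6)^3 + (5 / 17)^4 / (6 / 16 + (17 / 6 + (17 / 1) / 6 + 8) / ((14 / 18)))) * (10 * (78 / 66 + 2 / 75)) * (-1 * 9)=5712874573696 / 923324655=6187.29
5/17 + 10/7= 205/119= 1.72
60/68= 15/17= 0.88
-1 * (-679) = 679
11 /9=1.22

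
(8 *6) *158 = 7584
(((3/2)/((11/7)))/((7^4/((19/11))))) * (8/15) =76/207515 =0.00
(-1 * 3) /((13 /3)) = -9 /13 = -0.69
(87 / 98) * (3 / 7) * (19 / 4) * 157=778563 / 2744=283.73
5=5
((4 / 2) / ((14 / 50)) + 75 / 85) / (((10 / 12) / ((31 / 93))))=3.21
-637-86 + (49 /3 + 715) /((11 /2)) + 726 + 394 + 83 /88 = 140161 /264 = 530.91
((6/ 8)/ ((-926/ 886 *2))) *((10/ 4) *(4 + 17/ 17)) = -33225/ 7408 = -4.49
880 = 880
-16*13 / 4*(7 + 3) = -520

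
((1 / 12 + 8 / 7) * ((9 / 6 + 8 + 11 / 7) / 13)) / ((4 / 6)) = 15965 / 10192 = 1.57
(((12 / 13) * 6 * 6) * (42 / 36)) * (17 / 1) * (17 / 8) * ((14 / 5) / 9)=28322 / 65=435.72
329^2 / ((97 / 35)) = 3788435 / 97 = 39056.03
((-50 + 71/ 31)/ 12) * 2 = -493/ 62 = -7.95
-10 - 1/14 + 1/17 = -2383/238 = -10.01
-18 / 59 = -0.31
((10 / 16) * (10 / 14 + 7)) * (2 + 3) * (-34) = -11475 / 14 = -819.64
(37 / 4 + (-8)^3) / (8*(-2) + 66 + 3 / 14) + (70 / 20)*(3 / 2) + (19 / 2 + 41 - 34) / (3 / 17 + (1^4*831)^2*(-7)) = -183404954727 / 38513506312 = -4.76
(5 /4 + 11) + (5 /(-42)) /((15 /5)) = 3077 /252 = 12.21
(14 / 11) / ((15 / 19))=266 / 165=1.61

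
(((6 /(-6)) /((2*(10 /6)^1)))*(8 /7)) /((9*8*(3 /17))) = -0.03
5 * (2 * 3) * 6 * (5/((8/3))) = 675/2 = 337.50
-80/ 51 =-1.57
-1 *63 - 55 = -118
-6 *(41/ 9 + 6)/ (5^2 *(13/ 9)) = -114/ 65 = -1.75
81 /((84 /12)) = 81 /7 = 11.57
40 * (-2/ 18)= -4.44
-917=-917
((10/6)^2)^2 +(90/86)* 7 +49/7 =76771/3483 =22.04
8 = 8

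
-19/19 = -1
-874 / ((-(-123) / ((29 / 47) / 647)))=-25346 / 3740307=-0.01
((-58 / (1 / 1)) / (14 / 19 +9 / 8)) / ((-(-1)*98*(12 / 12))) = -4408 / 13867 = -0.32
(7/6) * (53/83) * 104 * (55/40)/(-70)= -7579/4980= -1.52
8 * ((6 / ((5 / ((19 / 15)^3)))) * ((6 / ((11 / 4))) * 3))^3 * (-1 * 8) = -84590643846578176 / 324951171875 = -260318.01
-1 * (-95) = 95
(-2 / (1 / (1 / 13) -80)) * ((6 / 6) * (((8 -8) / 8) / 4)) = 0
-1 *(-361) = 361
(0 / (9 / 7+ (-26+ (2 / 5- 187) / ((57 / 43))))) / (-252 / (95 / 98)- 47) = 0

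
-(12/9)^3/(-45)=64/1215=0.05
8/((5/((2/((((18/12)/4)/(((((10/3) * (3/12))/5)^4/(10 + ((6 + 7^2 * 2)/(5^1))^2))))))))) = 20/1344519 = 0.00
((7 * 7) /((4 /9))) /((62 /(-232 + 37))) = -85995 /248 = -346.75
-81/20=-4.05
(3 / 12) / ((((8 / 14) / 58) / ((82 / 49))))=1189 / 28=42.46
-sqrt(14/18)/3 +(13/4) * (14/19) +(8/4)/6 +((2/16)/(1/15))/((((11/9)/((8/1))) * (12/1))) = 9407/2508 - sqrt(7)/9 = 3.46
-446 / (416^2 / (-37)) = 8251 / 86528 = 0.10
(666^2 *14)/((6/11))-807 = 11383797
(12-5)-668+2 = -659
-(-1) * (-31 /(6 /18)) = -93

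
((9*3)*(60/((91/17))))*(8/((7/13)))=220320/49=4496.33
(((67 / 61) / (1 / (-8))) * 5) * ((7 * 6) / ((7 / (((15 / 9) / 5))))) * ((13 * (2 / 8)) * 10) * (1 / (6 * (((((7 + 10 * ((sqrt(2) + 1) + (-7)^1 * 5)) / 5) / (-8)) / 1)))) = -386724000 / 6752029 - 34840000 * sqrt(2) / 20256087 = -59.71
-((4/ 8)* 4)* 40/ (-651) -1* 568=-369688/ 651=-567.88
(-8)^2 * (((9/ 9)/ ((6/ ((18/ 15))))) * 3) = 192/ 5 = 38.40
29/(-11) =-29/11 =-2.64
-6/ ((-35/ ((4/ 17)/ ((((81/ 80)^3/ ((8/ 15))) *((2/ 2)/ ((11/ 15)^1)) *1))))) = 2883584/ 189724437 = 0.02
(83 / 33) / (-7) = -83 / 231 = -0.36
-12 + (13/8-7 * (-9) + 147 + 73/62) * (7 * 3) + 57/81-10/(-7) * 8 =209470175/46872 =4468.98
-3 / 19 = -0.16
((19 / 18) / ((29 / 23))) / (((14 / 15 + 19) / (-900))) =-14250 / 377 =-37.80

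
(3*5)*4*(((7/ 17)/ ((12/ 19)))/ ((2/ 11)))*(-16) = -58520/ 17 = -3442.35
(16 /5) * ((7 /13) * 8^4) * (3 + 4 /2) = 458752 /13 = 35288.62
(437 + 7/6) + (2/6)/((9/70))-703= -14161/54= -262.24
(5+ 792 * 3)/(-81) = -2381/81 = -29.40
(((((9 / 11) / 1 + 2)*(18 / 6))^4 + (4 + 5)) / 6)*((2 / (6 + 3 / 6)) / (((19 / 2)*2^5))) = 12489495 / 14465308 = 0.86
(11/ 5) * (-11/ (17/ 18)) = -2178/ 85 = -25.62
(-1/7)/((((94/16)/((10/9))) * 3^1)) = -80/8883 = -0.01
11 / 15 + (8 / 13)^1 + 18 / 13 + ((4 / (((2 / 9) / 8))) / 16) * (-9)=-1174 / 15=-78.27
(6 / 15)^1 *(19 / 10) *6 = 114 / 25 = 4.56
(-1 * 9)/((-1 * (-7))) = -9/7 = -1.29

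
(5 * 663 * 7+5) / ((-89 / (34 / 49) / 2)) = -1578280 / 4361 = -361.91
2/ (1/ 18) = 36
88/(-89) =-88/89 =-0.99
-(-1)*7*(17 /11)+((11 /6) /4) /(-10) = 28439 /2640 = 10.77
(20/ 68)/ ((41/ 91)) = 455/ 697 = 0.65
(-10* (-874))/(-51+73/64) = -559360/3191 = -175.29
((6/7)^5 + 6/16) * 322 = 2590467/9604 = 269.73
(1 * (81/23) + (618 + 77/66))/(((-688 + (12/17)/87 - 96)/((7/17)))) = -0.33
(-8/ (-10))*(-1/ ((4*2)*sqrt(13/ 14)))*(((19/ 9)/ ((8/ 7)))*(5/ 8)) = -133*sqrt(182)/ 14976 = -0.12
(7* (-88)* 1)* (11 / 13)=-6776 / 13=-521.23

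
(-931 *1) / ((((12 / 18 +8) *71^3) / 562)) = -784833 / 4652843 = -0.17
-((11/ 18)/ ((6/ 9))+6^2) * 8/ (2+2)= -443/ 6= -73.83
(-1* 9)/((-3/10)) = 30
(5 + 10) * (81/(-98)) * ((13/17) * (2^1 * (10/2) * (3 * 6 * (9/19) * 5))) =-63969750/15827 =-4041.81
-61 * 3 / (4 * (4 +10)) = -183 / 56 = -3.27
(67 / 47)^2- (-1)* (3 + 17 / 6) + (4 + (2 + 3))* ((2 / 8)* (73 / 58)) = 16446823 / 1537464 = 10.70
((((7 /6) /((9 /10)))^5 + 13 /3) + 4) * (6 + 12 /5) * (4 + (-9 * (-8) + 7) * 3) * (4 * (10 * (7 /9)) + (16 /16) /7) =32665836094760 /43046721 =758846.09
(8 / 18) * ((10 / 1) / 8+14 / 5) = 9 / 5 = 1.80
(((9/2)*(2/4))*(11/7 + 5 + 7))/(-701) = -855/19628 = -0.04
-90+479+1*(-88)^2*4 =31365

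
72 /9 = 8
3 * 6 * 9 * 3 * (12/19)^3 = 839808/6859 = 122.44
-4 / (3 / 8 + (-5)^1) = 32 / 37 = 0.86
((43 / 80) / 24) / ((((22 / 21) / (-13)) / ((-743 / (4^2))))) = 2907359 / 225280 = 12.91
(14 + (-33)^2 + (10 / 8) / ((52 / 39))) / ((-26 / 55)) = -971465 / 416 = -2335.25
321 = 321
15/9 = 5/3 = 1.67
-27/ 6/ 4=-9/ 8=-1.12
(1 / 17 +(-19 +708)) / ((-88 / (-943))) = 7383.89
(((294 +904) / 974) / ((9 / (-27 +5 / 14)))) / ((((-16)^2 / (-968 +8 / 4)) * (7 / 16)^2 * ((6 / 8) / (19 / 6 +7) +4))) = 626936162 / 35579733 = 17.62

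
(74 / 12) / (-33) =-0.19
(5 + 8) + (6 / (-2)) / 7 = 88 / 7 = 12.57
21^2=441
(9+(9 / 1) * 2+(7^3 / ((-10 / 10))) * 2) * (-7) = 4613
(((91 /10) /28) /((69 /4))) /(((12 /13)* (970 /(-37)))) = -6253 /8031600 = -0.00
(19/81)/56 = 19/4536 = 0.00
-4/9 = -0.44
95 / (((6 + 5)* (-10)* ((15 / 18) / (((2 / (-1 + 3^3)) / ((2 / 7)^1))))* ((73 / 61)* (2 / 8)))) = -48678 / 52195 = -0.93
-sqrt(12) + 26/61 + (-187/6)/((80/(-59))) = 19.95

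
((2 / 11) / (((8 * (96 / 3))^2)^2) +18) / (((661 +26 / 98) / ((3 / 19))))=62504659058835 / 14542797918961664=0.00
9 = 9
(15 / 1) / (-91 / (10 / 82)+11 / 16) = -1200 / 59641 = -0.02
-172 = -172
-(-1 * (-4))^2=-16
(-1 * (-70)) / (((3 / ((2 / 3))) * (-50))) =-14 / 45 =-0.31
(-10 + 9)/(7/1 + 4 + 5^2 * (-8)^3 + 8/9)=9/115093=0.00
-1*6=-6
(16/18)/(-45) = -8/405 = -0.02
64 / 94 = 0.68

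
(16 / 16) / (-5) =-0.20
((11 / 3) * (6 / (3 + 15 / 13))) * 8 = 1144 / 27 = 42.37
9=9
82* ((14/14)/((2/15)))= 615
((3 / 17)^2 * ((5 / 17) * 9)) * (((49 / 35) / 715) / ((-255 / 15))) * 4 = -2268 / 59717515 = -0.00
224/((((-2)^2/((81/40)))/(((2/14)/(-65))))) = -81/325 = -0.25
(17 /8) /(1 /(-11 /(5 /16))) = -374 /5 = -74.80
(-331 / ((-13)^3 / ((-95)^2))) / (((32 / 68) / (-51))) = -2589967425 / 17576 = -147358.18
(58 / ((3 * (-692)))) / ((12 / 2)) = -29 / 6228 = -0.00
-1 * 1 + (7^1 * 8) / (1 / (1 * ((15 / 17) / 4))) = 193 / 17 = 11.35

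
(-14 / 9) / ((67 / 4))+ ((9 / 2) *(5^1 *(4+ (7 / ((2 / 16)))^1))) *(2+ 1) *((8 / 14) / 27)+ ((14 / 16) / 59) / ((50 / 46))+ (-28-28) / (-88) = 47266888391 / 547885800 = 86.27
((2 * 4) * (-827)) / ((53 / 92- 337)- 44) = 608672 / 34999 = 17.39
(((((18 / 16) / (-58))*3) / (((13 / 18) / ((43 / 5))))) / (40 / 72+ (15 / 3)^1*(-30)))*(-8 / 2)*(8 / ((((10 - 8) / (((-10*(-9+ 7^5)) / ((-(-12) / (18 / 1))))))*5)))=9478204308 / 2535325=3738.46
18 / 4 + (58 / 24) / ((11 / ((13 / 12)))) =7505 / 1584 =4.74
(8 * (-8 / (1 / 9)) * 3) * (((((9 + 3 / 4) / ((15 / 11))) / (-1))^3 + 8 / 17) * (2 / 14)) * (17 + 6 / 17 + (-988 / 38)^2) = 15800273274231 / 252875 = 62482543.84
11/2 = 5.50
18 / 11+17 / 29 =709 / 319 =2.22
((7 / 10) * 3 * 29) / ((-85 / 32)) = -9744 / 425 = -22.93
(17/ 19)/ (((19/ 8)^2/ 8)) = 8704/ 6859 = 1.27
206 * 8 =1648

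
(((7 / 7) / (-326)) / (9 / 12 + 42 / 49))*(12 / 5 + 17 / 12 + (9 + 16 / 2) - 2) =-7903 / 220050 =-0.04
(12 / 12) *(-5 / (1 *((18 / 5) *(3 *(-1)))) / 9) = 25 / 486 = 0.05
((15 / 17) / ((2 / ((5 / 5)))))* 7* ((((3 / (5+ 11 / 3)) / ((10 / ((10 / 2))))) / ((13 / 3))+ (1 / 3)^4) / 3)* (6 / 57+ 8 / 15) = 140287 / 4081428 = 0.03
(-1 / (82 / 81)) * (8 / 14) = -162 / 287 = -0.56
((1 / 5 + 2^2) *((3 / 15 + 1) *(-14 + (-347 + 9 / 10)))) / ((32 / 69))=-15653547 / 4000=-3913.39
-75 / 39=-25 / 13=-1.92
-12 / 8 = -3 / 2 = -1.50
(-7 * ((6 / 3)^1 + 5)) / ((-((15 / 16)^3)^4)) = 13792273858822144 / 129746337890625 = 106.30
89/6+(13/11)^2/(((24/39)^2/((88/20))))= 31.06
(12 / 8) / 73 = 3 / 146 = 0.02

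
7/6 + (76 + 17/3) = 497/6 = 82.83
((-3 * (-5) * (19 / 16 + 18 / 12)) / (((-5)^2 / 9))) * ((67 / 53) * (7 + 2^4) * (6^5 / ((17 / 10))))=1739006172 / 901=1930084.54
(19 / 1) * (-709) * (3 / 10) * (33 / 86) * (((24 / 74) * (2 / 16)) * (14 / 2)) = -28006209 / 63640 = -440.07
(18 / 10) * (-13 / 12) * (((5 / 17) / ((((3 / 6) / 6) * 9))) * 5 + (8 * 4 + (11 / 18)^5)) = -14217429967 / 214151040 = -66.39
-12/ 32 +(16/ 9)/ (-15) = -533/ 1080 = -0.49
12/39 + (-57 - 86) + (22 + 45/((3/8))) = -9/13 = -0.69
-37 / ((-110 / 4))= 74 / 55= 1.35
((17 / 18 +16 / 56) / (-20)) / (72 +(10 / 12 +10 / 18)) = -31 / 36988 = -0.00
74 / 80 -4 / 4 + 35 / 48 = 0.65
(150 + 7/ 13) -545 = -5128/ 13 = -394.46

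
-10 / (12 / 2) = -5 / 3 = -1.67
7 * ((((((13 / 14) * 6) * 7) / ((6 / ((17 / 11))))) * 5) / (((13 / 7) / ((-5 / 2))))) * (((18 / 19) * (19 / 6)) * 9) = -562275 / 44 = -12778.98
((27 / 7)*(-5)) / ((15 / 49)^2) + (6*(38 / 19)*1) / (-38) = -19581 / 95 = -206.12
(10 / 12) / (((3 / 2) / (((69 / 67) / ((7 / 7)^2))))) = 115 / 201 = 0.57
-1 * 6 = -6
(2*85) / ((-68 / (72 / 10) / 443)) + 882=-7092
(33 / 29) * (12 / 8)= 99 / 58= 1.71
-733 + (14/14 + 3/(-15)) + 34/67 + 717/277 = -67657214/92795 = -729.10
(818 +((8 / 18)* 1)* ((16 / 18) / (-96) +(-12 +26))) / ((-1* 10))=-40057 / 486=-82.42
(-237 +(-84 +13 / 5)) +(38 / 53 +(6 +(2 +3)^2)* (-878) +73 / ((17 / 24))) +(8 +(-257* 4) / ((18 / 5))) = -1123509238 / 40545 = -27710.18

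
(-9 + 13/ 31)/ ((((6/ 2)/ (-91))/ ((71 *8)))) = 13749008/ 93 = 147838.80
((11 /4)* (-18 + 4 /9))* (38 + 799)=-80817 /2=-40408.50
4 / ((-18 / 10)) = -20 / 9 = -2.22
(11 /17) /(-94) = -11 /1598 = -0.01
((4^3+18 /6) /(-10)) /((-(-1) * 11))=-67 /110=-0.61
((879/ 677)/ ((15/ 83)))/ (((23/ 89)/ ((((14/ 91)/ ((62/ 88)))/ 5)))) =1.21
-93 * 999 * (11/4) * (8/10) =-1021977/5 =-204395.40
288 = 288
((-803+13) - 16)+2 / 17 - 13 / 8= -109821 / 136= -807.51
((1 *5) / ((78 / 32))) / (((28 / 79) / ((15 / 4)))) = 1975 / 91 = 21.70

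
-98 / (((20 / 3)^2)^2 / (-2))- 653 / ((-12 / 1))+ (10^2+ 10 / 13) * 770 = 121129044791 / 1560000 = 77646.82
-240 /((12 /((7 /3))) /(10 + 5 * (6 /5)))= -2240 /3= -746.67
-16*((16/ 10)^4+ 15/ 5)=-95536/ 625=-152.86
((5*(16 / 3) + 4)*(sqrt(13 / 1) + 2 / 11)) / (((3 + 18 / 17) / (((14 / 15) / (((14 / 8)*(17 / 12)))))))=10.77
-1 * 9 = -9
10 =10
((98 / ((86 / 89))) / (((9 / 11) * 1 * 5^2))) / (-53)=-47971 / 512775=-0.09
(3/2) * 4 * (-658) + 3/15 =-19739/5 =-3947.80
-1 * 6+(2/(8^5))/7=-688127/114688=-6.00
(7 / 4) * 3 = 21 / 4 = 5.25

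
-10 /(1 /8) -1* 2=-82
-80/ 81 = -0.99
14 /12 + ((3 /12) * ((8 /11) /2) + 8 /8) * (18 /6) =293 /66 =4.44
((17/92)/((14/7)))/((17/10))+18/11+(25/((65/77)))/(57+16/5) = 1234749/565708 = 2.18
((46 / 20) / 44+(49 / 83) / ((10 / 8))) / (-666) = -19157 / 24322320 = -0.00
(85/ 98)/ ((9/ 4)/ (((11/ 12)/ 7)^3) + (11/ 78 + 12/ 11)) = 0.00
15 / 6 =5 / 2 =2.50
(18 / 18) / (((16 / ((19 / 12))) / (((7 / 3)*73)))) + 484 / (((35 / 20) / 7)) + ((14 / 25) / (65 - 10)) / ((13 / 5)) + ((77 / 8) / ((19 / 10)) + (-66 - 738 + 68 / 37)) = 1673103506117 / 1447617600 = 1155.76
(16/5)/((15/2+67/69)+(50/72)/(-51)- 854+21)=-675648/174093925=-0.00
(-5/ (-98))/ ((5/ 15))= 15/ 98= 0.15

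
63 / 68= 0.93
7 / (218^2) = 7 / 47524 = 0.00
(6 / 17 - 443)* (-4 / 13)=30100 / 221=136.20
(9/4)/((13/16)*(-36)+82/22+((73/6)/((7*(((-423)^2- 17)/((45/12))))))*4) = -61993008/703209601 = -0.09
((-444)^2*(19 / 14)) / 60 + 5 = 156241 / 35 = 4464.03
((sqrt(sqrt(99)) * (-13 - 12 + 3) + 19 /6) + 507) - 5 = -22 * 11^(1 /4) * sqrt(3) + 3031 /6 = 435.77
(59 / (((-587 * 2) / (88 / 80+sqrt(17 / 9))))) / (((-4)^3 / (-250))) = -7375 * sqrt(17) / 112704 - 16225 / 75136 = -0.49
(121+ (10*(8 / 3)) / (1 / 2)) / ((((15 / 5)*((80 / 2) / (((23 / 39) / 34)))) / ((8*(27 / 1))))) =12029 / 2210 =5.44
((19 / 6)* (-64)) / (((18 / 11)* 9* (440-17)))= -0.03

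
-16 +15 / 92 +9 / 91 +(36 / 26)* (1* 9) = -27431 / 8372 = -3.28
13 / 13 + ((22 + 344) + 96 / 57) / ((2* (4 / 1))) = 3569 / 76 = 46.96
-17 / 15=-1.13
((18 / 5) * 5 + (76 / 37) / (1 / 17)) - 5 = 1773 / 37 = 47.92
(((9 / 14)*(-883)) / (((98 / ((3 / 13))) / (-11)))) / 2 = 262251 / 35672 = 7.35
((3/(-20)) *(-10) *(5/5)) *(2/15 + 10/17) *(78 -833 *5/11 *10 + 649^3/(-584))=-69707858741/136510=-510642.87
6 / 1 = 6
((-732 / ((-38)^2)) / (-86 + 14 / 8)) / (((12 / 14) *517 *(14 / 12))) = 732 / 62896669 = 0.00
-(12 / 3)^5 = -1024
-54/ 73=-0.74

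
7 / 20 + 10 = 207 / 20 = 10.35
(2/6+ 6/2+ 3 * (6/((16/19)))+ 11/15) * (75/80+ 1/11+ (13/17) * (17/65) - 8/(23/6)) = -53051981/2428800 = -21.84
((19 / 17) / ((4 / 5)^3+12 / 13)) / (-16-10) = -2375 / 79288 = -0.03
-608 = -608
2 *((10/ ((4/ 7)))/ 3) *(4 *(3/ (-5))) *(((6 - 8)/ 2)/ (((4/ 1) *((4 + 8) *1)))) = 0.58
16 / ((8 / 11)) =22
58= 58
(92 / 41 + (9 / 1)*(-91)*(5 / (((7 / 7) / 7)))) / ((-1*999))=1175173 / 40959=28.69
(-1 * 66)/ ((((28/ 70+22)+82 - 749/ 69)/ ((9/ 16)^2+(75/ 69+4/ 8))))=-1.34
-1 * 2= -2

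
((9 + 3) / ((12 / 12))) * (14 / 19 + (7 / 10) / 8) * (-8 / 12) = -1253 / 190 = -6.59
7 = 7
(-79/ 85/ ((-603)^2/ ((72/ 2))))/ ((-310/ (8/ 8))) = 158/ 532283175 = 0.00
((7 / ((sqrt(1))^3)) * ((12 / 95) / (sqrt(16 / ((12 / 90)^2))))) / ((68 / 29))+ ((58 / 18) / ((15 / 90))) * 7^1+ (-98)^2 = 471871309 / 48450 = 9739.35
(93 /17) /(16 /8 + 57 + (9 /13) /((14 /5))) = 0.09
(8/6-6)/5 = -14/15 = -0.93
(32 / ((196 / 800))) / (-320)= -20 / 49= -0.41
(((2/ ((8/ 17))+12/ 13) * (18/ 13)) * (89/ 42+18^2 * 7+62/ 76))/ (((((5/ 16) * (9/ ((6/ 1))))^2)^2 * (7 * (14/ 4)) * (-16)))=-15973856509952/ 18585669375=-859.47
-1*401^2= -160801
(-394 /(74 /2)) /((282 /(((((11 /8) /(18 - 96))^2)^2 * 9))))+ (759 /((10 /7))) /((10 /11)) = 1284071466959141971 /2197134758707200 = 584.43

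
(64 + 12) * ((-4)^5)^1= -77824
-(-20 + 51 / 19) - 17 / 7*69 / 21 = 8692 / 931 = 9.34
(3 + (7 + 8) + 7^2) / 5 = 67 / 5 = 13.40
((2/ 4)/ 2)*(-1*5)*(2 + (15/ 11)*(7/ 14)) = -295/ 88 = -3.35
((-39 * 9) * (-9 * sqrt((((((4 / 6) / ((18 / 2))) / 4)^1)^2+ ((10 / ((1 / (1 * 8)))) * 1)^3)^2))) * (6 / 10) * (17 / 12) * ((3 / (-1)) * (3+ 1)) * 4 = -329951232221 / 5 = -65990246444.20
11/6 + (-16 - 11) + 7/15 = -247/10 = -24.70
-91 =-91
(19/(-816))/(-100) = 19/81600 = 0.00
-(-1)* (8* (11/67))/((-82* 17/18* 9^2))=-88/420291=-0.00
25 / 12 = 2.08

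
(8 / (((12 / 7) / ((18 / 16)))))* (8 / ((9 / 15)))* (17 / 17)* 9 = 630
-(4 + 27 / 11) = -71 / 11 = -6.45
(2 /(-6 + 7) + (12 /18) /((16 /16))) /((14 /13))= 52 /21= 2.48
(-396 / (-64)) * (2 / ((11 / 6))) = 27 / 4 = 6.75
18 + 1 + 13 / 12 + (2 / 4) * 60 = 601 / 12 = 50.08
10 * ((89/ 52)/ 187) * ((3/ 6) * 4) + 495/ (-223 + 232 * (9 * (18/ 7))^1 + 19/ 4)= 2174973/ 7791355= 0.28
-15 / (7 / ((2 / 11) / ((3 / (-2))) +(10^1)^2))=-16480 / 77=-214.03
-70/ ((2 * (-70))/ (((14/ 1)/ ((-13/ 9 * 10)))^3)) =-250047/ 549250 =-0.46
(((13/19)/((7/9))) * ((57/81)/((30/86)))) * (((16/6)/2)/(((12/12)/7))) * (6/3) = 4472/135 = 33.13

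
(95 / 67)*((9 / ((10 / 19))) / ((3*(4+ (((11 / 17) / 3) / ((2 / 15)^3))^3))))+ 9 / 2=1142763277846845 / 253946789690666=4.50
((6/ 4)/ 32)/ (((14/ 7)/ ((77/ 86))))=231/ 11008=0.02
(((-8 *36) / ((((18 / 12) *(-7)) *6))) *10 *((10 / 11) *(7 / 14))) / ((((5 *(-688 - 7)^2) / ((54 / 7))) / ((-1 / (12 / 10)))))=-576 / 10414019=-0.00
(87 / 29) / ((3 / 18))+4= 22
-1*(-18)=18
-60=-60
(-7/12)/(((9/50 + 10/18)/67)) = -35175/662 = -53.13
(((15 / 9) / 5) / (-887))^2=1 / 7080921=0.00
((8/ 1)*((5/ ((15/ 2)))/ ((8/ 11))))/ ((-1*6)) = -11/ 9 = -1.22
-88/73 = -1.21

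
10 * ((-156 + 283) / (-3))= -1270 / 3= -423.33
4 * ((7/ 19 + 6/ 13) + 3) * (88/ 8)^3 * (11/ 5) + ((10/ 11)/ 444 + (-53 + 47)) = 135272481403/ 3015870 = 44853.55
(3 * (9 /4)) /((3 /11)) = 99 /4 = 24.75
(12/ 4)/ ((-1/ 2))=-6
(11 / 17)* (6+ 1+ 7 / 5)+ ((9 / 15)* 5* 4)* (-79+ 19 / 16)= -315627 / 340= -928.31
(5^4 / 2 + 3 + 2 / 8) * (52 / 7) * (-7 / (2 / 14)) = -114933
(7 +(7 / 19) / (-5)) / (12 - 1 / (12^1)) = 7896 / 13585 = 0.58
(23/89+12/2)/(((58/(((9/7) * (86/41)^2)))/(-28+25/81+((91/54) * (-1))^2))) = -74633256031/4920041574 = -15.17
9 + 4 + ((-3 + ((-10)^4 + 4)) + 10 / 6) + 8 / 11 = 330541 / 33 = 10016.39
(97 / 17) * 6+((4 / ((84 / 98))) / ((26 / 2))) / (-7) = 22664 / 663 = 34.18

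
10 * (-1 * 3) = -30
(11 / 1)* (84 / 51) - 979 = -16335 / 17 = -960.88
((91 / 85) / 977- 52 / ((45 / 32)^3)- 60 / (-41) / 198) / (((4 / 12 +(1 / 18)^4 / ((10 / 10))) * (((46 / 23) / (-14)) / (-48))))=-88181986714092288 / 4680725542625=-18839.38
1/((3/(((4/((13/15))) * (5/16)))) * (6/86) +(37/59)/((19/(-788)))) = -1205075/31167824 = -0.04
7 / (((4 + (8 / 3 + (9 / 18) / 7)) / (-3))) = -882 / 283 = -3.12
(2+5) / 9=7 / 9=0.78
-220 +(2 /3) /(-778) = -256741 /1167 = -220.00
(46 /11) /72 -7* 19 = -132.94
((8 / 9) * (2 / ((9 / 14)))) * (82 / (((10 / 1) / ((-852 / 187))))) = -2608256 / 25245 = -103.32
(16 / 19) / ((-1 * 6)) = -8 / 57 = -0.14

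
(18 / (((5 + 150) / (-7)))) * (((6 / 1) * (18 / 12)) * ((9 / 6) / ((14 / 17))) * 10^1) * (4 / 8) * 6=-12393 / 31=-399.77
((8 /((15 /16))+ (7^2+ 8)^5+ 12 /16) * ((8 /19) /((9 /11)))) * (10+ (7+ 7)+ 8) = 25415472879808 /2565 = 9908566424.88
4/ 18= 0.22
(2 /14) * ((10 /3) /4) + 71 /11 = 3037 /462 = 6.57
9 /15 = 3 /5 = 0.60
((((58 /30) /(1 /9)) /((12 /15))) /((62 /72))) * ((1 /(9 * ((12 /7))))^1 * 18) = 1827 /62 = 29.47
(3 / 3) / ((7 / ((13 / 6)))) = 13 / 42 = 0.31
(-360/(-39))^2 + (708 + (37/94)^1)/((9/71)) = 811183811/142974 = 5673.65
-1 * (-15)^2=-225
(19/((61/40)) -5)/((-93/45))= -6825/1891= -3.61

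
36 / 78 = 0.46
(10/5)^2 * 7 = 28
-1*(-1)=1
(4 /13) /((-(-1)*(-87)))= -4 /1131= -0.00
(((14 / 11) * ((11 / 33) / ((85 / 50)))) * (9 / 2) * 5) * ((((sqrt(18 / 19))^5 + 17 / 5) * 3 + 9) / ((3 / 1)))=1020600 * sqrt(38) / 1282633 + 6720 / 187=40.84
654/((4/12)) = 1962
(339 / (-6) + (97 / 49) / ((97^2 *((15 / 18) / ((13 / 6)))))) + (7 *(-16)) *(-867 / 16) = 285774151 / 47530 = 6012.50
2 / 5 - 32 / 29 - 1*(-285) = 41223 / 145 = 284.30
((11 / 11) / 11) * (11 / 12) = 1 / 12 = 0.08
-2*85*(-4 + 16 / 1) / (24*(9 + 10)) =-85 / 19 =-4.47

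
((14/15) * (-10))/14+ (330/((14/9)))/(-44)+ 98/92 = -8545/1932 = -4.42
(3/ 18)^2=1/ 36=0.03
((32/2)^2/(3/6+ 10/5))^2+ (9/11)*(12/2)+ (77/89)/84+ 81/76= 14636771407/1395075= 10491.75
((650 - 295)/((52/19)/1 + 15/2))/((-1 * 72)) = -6745/14004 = -0.48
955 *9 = 8595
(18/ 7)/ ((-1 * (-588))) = 3/ 686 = 0.00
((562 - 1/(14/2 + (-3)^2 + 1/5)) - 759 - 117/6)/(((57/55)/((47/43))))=-90689555/397062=-228.40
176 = 176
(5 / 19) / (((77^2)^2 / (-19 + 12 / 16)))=-365 / 2671631116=-0.00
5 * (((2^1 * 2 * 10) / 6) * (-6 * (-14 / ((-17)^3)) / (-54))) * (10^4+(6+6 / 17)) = 238151200 / 2255067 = 105.61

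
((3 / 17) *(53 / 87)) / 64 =53 / 31552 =0.00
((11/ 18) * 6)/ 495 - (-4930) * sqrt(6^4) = 23959801/ 135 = 177480.01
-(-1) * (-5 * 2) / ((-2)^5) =5 / 16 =0.31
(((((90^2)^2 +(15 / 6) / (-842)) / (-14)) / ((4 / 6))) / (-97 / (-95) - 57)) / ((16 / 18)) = 283399770587175 / 2006034688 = 141273.61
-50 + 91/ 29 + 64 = 497/ 29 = 17.14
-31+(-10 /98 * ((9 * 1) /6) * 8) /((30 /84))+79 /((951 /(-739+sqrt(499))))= -637858 /6657+79 * sqrt(499) /951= -93.96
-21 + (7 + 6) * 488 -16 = 6307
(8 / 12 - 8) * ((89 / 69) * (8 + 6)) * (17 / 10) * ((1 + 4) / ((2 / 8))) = -932008 / 207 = -4502.45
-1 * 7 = -7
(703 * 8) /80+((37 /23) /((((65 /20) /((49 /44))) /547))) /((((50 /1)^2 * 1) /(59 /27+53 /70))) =70.65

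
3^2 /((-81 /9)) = -1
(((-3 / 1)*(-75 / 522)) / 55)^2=25 / 407044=0.00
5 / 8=0.62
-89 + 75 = -14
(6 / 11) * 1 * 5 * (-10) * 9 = -2700 / 11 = -245.45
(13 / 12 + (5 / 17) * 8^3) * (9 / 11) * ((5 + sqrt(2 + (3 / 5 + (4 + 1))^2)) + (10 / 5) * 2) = 92823 * sqrt(834) / 3740 + 835407 / 748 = 1833.60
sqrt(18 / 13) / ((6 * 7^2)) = sqrt(26) / 1274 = 0.00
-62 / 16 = -31 / 8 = -3.88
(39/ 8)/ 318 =13/ 848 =0.02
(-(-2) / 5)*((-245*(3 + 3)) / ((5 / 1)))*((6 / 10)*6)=-10584 / 25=-423.36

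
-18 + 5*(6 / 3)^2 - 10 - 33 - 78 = -119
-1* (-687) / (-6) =-229 / 2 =-114.50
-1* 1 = -1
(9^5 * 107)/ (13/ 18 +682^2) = 13.58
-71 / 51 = -1.39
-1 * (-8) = 8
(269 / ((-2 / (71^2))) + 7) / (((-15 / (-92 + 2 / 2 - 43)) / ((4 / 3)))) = -24227468 / 3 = -8075822.67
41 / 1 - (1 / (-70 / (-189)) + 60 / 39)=4779 / 130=36.76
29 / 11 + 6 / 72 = 359 / 132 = 2.72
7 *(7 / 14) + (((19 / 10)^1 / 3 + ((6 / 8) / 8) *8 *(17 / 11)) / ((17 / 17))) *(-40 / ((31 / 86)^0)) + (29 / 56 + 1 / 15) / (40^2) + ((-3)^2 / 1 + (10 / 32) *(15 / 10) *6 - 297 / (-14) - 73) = -228454657 / 2112000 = -108.17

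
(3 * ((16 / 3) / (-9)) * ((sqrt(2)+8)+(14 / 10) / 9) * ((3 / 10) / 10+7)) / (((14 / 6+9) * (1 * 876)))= -258001 / 25130250-703 * sqrt(2) / 558450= -0.01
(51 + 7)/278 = 29/139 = 0.21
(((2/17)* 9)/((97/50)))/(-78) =-150/21437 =-0.01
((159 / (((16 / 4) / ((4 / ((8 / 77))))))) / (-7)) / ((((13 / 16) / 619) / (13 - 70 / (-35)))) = -32478930 / 13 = -2498379.23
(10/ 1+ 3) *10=130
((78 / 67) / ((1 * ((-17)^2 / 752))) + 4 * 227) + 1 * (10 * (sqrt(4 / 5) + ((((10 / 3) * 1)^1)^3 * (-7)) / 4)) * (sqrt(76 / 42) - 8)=17640260 / 19363 + 4 * (168 - sqrt(798)) * (4375 - 27 * sqrt(5)) / 567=5164.81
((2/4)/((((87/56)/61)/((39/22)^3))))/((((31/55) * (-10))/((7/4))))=-59101497/1740464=-33.96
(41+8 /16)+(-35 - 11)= -9 /2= -4.50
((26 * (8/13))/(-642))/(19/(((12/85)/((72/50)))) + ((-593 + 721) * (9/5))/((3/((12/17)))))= -680/6767001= -0.00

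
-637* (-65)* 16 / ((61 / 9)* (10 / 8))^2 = 9229.50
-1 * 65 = -65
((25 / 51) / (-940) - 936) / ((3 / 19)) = -170513087 / 28764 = -5928.00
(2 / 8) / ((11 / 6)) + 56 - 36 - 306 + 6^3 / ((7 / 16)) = 32009 / 154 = 207.85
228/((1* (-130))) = -114/65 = -1.75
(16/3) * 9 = 48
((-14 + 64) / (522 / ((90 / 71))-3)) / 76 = 125 / 77672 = 0.00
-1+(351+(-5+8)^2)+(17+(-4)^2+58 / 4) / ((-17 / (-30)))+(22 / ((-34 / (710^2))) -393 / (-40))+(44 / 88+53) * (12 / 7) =-1550036833 / 4760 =-325637.99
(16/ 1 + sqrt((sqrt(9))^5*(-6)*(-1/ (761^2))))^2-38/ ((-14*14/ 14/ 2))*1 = 864*sqrt(2)/ 761 + 1059801636/ 4053847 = 263.04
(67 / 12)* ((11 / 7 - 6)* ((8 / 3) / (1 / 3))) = -4154 / 21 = -197.81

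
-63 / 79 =-0.80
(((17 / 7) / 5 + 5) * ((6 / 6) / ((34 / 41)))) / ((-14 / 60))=-23616 / 833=-28.35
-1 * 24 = -24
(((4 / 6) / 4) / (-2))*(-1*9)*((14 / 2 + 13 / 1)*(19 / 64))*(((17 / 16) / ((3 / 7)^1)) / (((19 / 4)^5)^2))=609280 / 322687697779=0.00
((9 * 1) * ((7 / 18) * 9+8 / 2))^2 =18225 / 4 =4556.25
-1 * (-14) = 14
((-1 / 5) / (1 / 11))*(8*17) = -1496 / 5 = -299.20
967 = 967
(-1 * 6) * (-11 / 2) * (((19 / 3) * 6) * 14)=17556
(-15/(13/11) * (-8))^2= 1742400/169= 10310.06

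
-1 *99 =-99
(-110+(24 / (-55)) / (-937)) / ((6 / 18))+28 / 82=-696544108 / 2112935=-329.66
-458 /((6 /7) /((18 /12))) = -1603 /2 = -801.50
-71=-71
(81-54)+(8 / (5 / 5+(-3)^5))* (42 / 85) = 277527 / 10285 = 26.98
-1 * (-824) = 824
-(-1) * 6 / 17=6 / 17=0.35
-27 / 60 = -9 / 20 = -0.45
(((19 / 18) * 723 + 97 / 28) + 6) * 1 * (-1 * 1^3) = -772.63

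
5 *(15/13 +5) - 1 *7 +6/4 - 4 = 553/26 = 21.27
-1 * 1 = -1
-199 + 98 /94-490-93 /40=-1297731 /1880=-690.28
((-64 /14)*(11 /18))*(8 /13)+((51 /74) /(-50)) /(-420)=-104190011 /60606000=-1.72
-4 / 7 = -0.57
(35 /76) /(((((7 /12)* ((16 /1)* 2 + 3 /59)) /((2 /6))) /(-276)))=-81420 /35929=-2.27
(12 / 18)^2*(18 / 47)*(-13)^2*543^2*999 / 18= 22124289564 / 47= 470729565.19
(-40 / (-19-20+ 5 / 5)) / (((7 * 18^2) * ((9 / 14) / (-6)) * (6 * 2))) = -0.00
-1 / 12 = -0.08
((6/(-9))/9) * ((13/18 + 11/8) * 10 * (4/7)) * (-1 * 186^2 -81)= 5818030/189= 30783.23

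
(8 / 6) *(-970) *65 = -252200 / 3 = -84066.67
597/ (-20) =-597/ 20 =-29.85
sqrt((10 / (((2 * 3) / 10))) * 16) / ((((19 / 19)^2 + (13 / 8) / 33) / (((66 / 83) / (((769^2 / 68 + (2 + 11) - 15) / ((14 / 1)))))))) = 7372288 * sqrt(6) / 906190265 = 0.02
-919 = -919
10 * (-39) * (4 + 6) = -3900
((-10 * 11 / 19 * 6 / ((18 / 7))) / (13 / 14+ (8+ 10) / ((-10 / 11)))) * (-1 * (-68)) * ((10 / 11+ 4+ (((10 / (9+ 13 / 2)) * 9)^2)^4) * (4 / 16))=336587608017781539035400 / 21406712148731659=15723461.21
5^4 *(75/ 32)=46875/ 32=1464.84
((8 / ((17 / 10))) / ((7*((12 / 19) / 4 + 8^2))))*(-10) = -0.10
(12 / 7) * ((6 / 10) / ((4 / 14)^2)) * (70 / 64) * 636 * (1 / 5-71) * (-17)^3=60975552519 / 20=3048777625.95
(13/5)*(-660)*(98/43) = -168168/43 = -3910.88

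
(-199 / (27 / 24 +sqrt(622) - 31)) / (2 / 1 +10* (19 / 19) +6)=32* sqrt(622) / 783 +956 / 783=2.24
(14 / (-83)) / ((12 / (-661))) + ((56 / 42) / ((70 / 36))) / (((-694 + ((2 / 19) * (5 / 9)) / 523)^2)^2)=150202222954052107155175146693217307 / 16166135083443732726591146217802080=9.29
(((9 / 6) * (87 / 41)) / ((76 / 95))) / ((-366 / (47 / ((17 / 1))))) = -20445 / 680272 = -0.03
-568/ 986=-284/ 493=-0.58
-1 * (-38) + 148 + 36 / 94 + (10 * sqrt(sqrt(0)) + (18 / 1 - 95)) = 5141 / 47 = 109.38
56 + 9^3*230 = 167726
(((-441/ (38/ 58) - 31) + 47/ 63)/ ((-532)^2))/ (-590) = 841921/ 199880039520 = 0.00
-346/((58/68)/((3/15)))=-81.13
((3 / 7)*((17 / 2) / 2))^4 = 6765201 / 614656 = 11.01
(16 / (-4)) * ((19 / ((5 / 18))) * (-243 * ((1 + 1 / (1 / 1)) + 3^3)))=9640296 / 5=1928059.20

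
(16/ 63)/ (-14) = -8/ 441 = -0.02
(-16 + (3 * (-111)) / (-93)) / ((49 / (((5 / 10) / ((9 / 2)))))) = -0.03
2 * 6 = 12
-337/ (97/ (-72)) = 24264/ 97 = 250.14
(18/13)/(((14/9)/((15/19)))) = 1215/1729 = 0.70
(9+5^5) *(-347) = -1087498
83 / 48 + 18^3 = 280019 / 48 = 5833.73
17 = 17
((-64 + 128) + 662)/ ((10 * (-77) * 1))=-0.94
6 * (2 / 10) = 1.20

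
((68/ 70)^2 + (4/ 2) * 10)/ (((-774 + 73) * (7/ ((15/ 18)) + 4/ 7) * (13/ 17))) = -0.00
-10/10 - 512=-513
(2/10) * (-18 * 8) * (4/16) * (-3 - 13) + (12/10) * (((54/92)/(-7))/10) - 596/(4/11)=-12266671/8050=-1523.81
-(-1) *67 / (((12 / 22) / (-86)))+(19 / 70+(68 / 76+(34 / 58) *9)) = -1221576463 / 115710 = -10557.22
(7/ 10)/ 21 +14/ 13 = 433/ 390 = 1.11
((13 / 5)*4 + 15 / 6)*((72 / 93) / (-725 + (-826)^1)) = -516 / 80135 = -0.01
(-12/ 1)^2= 144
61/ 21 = 2.90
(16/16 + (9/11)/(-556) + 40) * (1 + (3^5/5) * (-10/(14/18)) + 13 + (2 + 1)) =-152418355/6116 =-24921.25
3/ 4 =0.75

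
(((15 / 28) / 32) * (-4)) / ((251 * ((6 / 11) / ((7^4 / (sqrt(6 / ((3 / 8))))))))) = -18865 / 64256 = -0.29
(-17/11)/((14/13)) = -221/154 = -1.44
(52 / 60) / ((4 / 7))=91 / 60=1.52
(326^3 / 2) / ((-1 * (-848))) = 4330747 / 212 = 20428.05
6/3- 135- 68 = -201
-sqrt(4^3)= -8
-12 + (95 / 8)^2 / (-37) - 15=-72961 / 2368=-30.81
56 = 56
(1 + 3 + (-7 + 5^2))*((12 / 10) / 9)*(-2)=-88 / 15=-5.87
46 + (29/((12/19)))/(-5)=2209/60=36.82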